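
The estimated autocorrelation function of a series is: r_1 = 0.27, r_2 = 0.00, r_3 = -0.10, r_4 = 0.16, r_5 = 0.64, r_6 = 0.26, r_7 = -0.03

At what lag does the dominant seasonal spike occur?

5

The largest autocorrelation is r_5 = 0.64; the remaining lags stay at or below 0.27. The elevated value at lag 1 (0.27), dropping to 0.00 at lag 2, reflects decaying short-term dependence rather than seasonality.
The dominant spike at lag 5 indicates a seasonal period of 5.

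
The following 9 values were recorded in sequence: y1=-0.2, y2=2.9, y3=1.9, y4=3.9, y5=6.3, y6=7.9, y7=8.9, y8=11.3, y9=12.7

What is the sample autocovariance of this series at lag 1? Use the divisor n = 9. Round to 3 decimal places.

10.738

Mean ȳ = (-0.2 + 2.9 + 1.9 + 3.9 + 6.3 + 7.9 + 8.9 + 11.3 + 12.7)/9 = 6.1778
Σ_{t=1}^{8}(y_t−ȳ)(y_{t+1}−ȳ) = 96.6428
γ_1 = 96.6428 / 9 = 10.738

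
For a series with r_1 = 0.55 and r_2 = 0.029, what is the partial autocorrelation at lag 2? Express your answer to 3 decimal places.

-0.392

φ_{22} = (r_2 − r_1²) / (1 − r_1²)
r_1² = (0.55)² = 0.3025
Numerator = 0.029 − 0.3025 = -0.2735; denominator = 1 − 0.3025 = 0.6975
φ_{22} = -0.2735 / 0.6975 = -0.392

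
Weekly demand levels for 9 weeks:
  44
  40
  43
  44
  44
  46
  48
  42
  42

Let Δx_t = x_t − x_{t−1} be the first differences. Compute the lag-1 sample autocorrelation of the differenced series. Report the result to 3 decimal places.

-0.238

First differences Δx: -4, 3, 1, 0, 2, 2, -6, 0
Mean of differences = -0.2500
Numerator Σ(Δx_t−Δx̄)(Δx_{t+1}−Δx̄) = -16.5625
Denominator Σ(Δx_t−Δx̄)² = 69.5000
r_1(Δx) = -16.5625 / 69.5000 = -0.238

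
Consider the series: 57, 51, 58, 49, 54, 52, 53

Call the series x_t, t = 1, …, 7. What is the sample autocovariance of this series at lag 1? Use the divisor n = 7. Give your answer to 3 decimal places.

-6.108

Mean x̄ = (57 + 51 + 58 + 49 + 54 + 52 + 53)/7 = 53.4286
Σ_{t=1}^{6}(x_t−x̄)(x_{t+1}−x̄) = -42.7551
γ_1 = -42.7551 / 7 = -6.108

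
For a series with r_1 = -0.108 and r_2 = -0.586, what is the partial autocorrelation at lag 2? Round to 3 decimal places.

φ_{22} = (r_2 − r_1²) / (1 − r_1²)
r_1² = (-0.108)² = 0.011664
Numerator = -0.586 − 0.0117 = -0.5977; denominator = 1 − 0.0117 = 0.9883
φ_{22} = -0.5977 / 0.9883 = -0.605

-0.605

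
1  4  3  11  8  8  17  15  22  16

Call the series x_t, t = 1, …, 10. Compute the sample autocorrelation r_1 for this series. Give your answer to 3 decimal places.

Mean x̄ = (1 + 4 + 3 + 11 + 8 + 8 + 17 + 15 + 22 + 16)/10 = 10.5000
Numerator Σ_{t=1}^{9}(x_t−x̄)(x_{t+1}−x̄) = 239.7500
Denominator Σ(x_t−x̄)² = 426.5000
r_1 = 239.7500 / 426.5000 = 0.562

0.562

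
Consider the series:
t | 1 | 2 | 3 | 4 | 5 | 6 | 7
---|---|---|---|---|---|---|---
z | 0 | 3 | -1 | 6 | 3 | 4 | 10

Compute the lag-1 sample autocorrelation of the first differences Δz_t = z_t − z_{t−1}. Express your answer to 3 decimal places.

First differences Δz: 3, -4, 7, -3, 1, 6
Mean of differences = 1.6667
Numerator Σ(Δz_t−Δz̄)(Δz_{t+1}−Δz̄) = -62.4444
Denominator Σ(Δz_t−Δz̄)² = 103.3333
r_1(Δz) = -62.4444 / 103.3333 = -0.604

-0.604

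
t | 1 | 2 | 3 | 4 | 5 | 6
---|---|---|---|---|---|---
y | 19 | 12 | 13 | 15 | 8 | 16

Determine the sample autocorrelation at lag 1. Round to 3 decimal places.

-0.400

Mean ȳ = (19 + 12 + 13 + 15 + 8 + 16)/6 = 13.8333
Σ(y_t−ȳ)(y_{t+1}−ȳ) = (-9.4722) + (1.5278) + (-0.9722) + (-6.8056) + (-12.6389) = -28.3611
Denominator Σ(y_t−ȳ)² = 70.8333
r_1 = -28.3611 / 70.8333 = -0.400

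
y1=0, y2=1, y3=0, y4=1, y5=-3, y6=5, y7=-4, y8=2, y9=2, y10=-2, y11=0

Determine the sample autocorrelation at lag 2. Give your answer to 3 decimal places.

Mean ȳ = (0 + 1 + 0 + 1 − 3 + 5 − 4 + 2 + 2 − 2 + 0)/11 = 0.1818
Numerator Σ_{t=1}^{9}(y_t−ȳ)(y_{t+2}−ȳ) = 15.3884
Denominator Σ(y_t−ȳ)² = 63.6364
r_2 = 15.3884 / 63.6364 = 0.242

0.242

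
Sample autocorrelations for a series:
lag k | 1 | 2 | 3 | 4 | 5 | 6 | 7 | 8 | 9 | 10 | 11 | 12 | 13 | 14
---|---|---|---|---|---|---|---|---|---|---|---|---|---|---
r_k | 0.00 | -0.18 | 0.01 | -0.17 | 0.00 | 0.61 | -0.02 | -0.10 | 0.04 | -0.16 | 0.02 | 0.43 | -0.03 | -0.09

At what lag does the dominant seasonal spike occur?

6

The largest autocorrelation is r_6 = 0.61, with a weaker echo at lag 12 (0.43); the remaining lags stay at or below 0.04.
The dominant spike at lag 6 indicates a seasonal period of 6.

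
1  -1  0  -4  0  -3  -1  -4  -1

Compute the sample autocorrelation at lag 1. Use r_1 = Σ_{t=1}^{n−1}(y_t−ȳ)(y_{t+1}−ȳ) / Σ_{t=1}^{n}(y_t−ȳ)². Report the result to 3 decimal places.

Mean ȳ = (1 − 1 + 0 − 4 + 0 − 3 − 1 − 4 − 1)/9 = -1.4444
Numerator Σ_{t=1}^{8}(y_t−ȳ)(y_{t+1}−ȳ) = -10.8642
Denominator Σ(y_t−ȳ)² = 26.2222
r_1 = -10.8642 / 26.2222 = -0.414

-0.414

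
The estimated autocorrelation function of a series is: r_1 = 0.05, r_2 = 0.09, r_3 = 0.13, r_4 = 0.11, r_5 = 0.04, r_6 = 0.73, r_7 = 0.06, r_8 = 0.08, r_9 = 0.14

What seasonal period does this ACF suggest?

6

The largest autocorrelation is r_6 = 0.73; the remaining lags stay at or below 0.14.
The dominant spike at lag 6 indicates a seasonal period of 6.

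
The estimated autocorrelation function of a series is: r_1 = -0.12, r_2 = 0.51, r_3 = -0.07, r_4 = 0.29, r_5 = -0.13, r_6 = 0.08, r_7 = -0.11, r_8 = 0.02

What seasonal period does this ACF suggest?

2

The largest autocorrelation is r_2 = 0.51, with a weaker echo at lag 4 (0.29); the remaining lags stay at or below 0.08.
The dominant spike at lag 2 indicates a seasonal period of 2.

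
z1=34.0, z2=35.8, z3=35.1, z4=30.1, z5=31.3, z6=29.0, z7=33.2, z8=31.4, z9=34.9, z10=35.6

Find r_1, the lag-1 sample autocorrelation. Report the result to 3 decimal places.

Mean z̄ = (34.0 + 35.8 + 35.1 + 30.1 + 31.3 + 29.0 + 33.2 + 31.4 + 34.9 + 35.6)/10 = 33.0400
Numerator Σ_{t=1}^{9}(z_t−z̄)(z_{t+1}−z̄) = 15.2264
Denominator Σ(z_t−z̄)² = 53.5040
r_1 = 15.2264 / 53.5040 = 0.285

0.285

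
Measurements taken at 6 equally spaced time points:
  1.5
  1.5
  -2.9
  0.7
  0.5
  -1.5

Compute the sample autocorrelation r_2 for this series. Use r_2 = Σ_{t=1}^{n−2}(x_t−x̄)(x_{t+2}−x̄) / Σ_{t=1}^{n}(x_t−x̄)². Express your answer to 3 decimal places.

Mean x̄ = (1.5 + 1.5 − 2.9 + 0.7 + 0.5 − 1.5)/6 = -0.0333
Deviations from mean: 1.5333, 1.5333, -2.8667, 0.7333, 0.5333, -1.4667
Σ(x_t−x̄)(x_{t+2}−x̄) = (-4.3956) + (1.1244) + (-1.5289) + (-1.0756) = -5.8756
Denominator Σ(x_t−x̄)² = 15.8933
r_2 = -5.8756 / 15.8933 = -0.370

-0.370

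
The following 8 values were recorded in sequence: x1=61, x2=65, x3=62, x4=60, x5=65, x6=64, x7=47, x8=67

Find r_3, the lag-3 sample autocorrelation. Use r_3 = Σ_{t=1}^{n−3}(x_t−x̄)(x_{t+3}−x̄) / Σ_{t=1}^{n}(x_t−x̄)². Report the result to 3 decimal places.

0.202

Mean x̄ = (61 + 65 + 62 + 60 + 65 + 64 + 47 + 67)/8 = 61.3750
Numerator Σ_{t=1}^{5}(x_t−x̄)(x_{t+3}−x̄) = 55.4531
Denominator Σ(x_t−x̄)² = 273.8750
r_3 = 55.4531 / 273.8750 = 0.202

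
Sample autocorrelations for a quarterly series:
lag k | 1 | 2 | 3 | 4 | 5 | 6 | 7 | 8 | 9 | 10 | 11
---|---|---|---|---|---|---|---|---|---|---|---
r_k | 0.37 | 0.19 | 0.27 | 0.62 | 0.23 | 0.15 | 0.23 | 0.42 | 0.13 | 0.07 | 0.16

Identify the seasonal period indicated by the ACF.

4

The largest autocorrelation is r_4 = 0.62, with a weaker echo at lag 8 (0.42); the remaining lags stay at or below 0.37. The elevated value at lag 1 (0.37), dropping to 0.19 at lag 2, reflects decaying short-term dependence rather than seasonality.
The dominant spike at lag 4 indicates a seasonal period of 4.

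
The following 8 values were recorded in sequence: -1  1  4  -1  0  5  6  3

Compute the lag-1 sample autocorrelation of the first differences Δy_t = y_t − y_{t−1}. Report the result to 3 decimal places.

First differences Δy: 2, 3, -5, 1, 5, 1, -3
Mean of differences = 0.5714
Numerator Σ(Δy_t−Δȳ)(Δy_{t+1}−Δȳ) = -10.1837
Denominator Σ(Δy_t−Δȳ)² = 71.7143
r_1(Δy) = -10.1837 / 71.7143 = -0.142

-0.142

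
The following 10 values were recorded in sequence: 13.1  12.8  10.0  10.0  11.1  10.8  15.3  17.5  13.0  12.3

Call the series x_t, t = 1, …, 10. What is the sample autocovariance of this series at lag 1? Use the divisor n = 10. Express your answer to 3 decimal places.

2.315

Mean x̄ = (13.1 + 12.8 + 10.0 + 10.0 + 11.1 + 10.8 + 15.3 + 17.5 + 13.0 + 12.3)/10 = 12.5900
Σ_{t=1}^{9}(x_t−x̄)(x_{t+1}−x̄) = 23.1469
γ_1 = 23.1469 / 10 = 2.315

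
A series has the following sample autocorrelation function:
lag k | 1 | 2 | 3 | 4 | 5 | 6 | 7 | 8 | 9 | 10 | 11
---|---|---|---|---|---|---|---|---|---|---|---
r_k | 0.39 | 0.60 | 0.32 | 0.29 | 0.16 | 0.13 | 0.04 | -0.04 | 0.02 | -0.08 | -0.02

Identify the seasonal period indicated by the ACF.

The largest autocorrelation is r_2 = 0.60; the remaining lags stay at or below 0.39.
The dominant spike at lag 2 indicates a seasonal period of 2.

2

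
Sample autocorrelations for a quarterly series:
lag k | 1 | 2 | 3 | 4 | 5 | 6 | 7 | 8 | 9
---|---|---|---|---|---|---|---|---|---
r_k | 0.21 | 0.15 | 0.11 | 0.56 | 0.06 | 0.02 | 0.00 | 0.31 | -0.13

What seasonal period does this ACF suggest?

4

The largest autocorrelation is r_4 = 0.56, with a weaker echo at lag 8 (0.31); the remaining lags stay at or below 0.21. The elevated value at lag 1 (0.21), dropping to 0.15 at lag 2, reflects decaying short-term dependence rather than seasonality.
The dominant spike at lag 4 indicates a seasonal period of 4.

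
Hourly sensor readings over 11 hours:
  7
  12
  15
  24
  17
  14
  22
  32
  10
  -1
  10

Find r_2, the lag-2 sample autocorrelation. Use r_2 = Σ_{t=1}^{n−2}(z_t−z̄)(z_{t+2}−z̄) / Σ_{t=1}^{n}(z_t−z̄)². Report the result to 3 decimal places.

-0.390

Mean z̄ = (7 + 12 + 15 + 24 + 17 + 14 + 22 + 32 + 10 − 1 + 10)/11 = 14.7273
Numerator Σ_{t=1}^{9}(z_t−z̄)(z_{t+2}−z̄) = -313.2397
Denominator Σ(z_t−z̄)² = 802.1818
r_2 = -313.2397 / 802.1818 = -0.390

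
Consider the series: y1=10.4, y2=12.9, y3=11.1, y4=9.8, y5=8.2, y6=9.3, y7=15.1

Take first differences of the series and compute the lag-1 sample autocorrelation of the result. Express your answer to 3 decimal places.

0.150

First differences Δy: 2.5, -1.8, -1.3, -1.6, 1.1, 5.8
Mean of differences = 0.7833
Numerator Σ(Δy_t−Δȳ)(Δy_{t+1}−Δȳ) = 6.7464
Denominator Σ(Δy_t−Δȳ)² = 44.9083
r_1(Δy) = 6.7464 / 44.9083 = 0.150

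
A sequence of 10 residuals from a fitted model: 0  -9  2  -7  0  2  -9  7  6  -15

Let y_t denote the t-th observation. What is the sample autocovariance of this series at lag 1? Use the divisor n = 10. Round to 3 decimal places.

-18.469

Mean ȳ = (0 − 9 + 2 − 7 + 0 + 2 − 9 + 7 + 6 − 15)/10 = -2.3000
Σ_{t=1}^{9}(y_t−ȳ)(y_{t+1}−ȳ) = -184.6900
γ_1 = -184.6900 / 10 = -18.469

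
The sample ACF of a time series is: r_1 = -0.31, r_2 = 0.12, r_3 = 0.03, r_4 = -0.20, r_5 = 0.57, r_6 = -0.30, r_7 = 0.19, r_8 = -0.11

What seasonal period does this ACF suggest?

5

The largest autocorrelation is r_5 = 0.57; the remaining lags stay at or below 0.19.
The dominant spike at lag 5 indicates a seasonal period of 5.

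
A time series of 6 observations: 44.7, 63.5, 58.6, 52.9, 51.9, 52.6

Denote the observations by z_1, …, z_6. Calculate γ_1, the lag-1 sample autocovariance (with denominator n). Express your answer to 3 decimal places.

-7.471

Mean z̄ = (44.7 + 63.5 + 58.6 + 52.9 + 51.9 + 52.6)/6 = 54.0333
Deviations: -9.3333, 9.4667, 4.5667, -1.1333, -2.1333, -1.4333
Σ_{t=1}^{5}(z_t−z̄)(z_{t+1}−z̄) = -44.8244
γ_1 = -44.8244 / 6 = -7.471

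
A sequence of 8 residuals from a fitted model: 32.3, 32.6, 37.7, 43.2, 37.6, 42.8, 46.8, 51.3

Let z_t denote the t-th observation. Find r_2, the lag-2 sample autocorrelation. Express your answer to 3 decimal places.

0.072

Mean z̄ = (32.3 + 32.6 + 37.7 + 43.2 + 37.6 + 42.8 + 46.8 + 51.3)/8 = 40.5375
Deviations from mean: -8.2375, -7.9375, -2.8375, 2.6625, -2.9375, 2.2625, 6.2625, 10.7625
Σ(z_t−z̄)(z_{t+2}−z̄) = (23.3739) + (-21.1336) + (8.3352) + (6.0239) + (-18.3961) + (24.3502) = 22.5534
Denominator Σ(z_t−z̄)² = 314.7988
r_2 = 22.5534 / 314.7988 = 0.072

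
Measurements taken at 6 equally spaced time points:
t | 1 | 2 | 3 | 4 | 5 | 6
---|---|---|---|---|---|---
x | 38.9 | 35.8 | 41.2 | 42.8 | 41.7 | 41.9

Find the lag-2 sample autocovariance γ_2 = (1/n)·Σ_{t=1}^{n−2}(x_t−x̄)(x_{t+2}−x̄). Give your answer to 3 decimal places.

Mean x̄ = (38.9 + 35.8 + 41.2 + 42.8 + 41.7 + 41.9)/6 = 40.3833
Deviations: -1.4833, -4.5833, 0.8167, 2.4167, 1.3167, 1.5167
Σ_{t=1}^{4}(x_t−x̄)(x_{t+2}−x̄) = -7.5472
γ_2 = -7.5472 / 6 = -1.258

-1.258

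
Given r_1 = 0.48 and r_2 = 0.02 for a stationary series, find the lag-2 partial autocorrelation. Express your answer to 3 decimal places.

φ_{22} = (r_2 − r_1²) / (1 − r_1²)
r_1² = (0.48)² = 0.2304
Numerator = 0.02 − 0.2304 = -0.2104; denominator = 1 − 0.2304 = 0.7696
φ_{22} = -0.2104 / 0.7696 = -0.273

-0.273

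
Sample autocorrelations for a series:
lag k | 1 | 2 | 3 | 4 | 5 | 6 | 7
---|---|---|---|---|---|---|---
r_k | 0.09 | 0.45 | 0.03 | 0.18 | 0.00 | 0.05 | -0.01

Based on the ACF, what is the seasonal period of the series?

The largest autocorrelation is r_2 = 0.45, with a weaker echo at lag 4 (0.18); the remaining lags stay at or below 0.09.
The dominant spike at lag 2 indicates a seasonal period of 2.

2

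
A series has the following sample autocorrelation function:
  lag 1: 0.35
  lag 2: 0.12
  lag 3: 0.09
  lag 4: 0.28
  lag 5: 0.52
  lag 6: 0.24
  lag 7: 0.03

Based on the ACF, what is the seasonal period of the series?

5

The largest autocorrelation is r_5 = 0.52; the remaining lags stay at or below 0.35. The elevated value at lag 1 (0.35), dropping to 0.12 at lag 2, reflects decaying short-term dependence rather than seasonality.
The dominant spike at lag 5 indicates a seasonal period of 5.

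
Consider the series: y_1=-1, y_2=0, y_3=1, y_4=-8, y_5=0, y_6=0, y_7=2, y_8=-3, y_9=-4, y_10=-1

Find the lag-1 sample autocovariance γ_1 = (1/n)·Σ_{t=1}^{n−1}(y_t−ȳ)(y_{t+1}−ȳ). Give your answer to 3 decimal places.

Mean ȳ = (-1 + 0 + 1 − 8 + 0 + 0 + 2 − 3 − 4 − 1)/10 = -1.4000
Σ_{t=1}^{9}(y_t−ȳ)(y_{t+1}−ȳ) = -16.7600
γ_1 = -16.7600 / 10 = -1.676

-1.676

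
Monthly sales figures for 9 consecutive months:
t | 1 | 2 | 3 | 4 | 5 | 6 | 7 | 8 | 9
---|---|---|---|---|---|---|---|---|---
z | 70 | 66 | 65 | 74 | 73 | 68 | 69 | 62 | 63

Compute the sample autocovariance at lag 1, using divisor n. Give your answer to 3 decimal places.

4.241

Mean z̄ = (70 + 66 + 65 + 74 + 73 + 68 + 69 + 62 + 63)/9 = 67.7778
Σ_{t=1}^{8}(z_t−z̄)(z_{t+1}−z̄) = 38.1728
γ_1 = 38.1728 / 9 = 4.241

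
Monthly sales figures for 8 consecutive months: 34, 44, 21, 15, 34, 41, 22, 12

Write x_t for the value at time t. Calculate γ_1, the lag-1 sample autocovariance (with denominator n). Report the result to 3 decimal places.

Mean x̄ = (34 + 44 + 21 + 15 + 34 + 41 + 22 + 12)/8 = 27.8750
Σ_{t=1}^{7}(x_t−x̄)(x_{t+1}−x̄) = 94.1094
γ_1 = 94.1094 / 8 = 11.764

11.764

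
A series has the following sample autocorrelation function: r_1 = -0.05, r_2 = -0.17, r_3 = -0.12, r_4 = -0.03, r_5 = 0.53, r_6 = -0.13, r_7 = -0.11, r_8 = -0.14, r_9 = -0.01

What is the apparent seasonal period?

5

The largest autocorrelation is r_5 = 0.53; the remaining lags stay at or below -0.01.
The dominant spike at lag 5 indicates a seasonal period of 5.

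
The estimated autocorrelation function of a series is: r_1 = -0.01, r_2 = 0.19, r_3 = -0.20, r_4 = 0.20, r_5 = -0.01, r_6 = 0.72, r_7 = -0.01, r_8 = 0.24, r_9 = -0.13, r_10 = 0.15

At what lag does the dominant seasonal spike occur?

The largest autocorrelation is r_6 = 0.72; the remaining lags stay at or below 0.24.
The dominant spike at lag 6 indicates a seasonal period of 6.

6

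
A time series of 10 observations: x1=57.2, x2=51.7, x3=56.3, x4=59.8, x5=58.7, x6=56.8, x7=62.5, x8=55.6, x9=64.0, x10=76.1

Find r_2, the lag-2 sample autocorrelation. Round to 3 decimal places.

Mean x̄ = (57.2 + 51.7 + 56.3 + 59.8 + 58.7 + 56.8 + 62.5 + 55.6 + 64.0 + 76.1)/10 = 59.8700
Numerator Σ_{t=1}^{8}(x_t−x̄)(x_{t+2}−x̄) = -33.9128
Denominator Σ(x_t−x̄)² = 403.0410
r_2 = -33.9128 / 403.0410 = -0.084

-0.084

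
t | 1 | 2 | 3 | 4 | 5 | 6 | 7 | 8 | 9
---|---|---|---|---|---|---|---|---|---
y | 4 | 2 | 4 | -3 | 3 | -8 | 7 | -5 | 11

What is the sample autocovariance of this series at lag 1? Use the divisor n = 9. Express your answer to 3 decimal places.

Mean ȳ = (4 + 2 + 4 − 3 + 3 − 8 + 7 − 5 + 11)/9 = 1.6667
Σ_{t=1}^{8}(y_t−ȳ)(y_{t+1}−ȳ) = -177.7778
γ_1 = -177.7778 / 9 = -19.753

-19.753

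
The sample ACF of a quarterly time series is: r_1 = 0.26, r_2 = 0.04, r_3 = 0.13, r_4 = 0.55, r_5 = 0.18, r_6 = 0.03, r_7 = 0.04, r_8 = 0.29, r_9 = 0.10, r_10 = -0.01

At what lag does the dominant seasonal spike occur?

4

The largest autocorrelation is r_4 = 0.55, with a weaker echo at lag 8 (0.29); the remaining lags stay at or below 0.26. The elevated value at lag 1 (0.26), dropping to 0.04 at lag 2, reflects decaying short-term dependence rather than seasonality.
The dominant spike at lag 4 indicates a seasonal period of 4.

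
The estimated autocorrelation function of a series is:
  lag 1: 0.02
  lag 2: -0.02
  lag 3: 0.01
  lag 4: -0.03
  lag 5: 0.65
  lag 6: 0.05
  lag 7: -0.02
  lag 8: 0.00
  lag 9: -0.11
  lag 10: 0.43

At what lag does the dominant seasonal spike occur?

The largest autocorrelation is r_5 = 0.65, with a weaker echo at lag 10 (0.43); the remaining lags stay at or below 0.05.
The dominant spike at lag 5 indicates a seasonal period of 5.

5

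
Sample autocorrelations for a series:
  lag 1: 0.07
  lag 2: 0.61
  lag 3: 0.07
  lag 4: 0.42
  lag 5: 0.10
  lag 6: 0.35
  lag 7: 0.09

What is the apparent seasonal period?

2

The largest autocorrelation is r_2 = 0.61, with weaker echoes at lags 4 (0.42) and 6 (0.35); the remaining lags stay at or below 0.10.
The dominant spike at lag 2 indicates a seasonal period of 2.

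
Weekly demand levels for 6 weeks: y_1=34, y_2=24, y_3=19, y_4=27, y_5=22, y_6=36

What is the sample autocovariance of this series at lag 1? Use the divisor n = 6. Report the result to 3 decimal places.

-7.000

Mean ȳ = (34 + 24 + 19 + 27 + 22 + 36)/6 = 27.0000
Deviations: 7.0000, -3.0000, -8.0000, 0.0000, -5.0000, 9.0000
Σ_{t=1}^{5}(y_t−ȳ)(y_{t+1}−ȳ) = -42.0000
γ_1 = -42.0000 / 6 = -7.000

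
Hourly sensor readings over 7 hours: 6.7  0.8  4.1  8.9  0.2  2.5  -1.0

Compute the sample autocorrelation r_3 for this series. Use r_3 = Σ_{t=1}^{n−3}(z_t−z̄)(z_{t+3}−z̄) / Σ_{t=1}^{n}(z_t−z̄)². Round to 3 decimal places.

Mean z̄ = (6.7 + 0.8 + 4.1 + 8.9 + 0.2 + 2.5 − 1.0)/7 = 3.1714
Deviations from mean: 3.5286, -2.3714, 0.9286, 5.7286, -2.9714, -0.6714, -4.1714
Σ(z_t−z̄)(z_{t+3}−z̄) = (20.2137) + (7.0465) + (-0.6235) + (-23.8963) = 2.7404
Denominator Σ(z_t−z̄)² = 78.4343
r_3 = 2.7404 / 78.4343 = 0.035

0.035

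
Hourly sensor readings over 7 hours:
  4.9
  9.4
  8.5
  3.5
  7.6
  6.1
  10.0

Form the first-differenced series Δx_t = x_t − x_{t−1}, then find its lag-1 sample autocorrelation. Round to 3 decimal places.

First differences Δx: 4.5, -0.9, -5.0, 4.1, -1.5, 3.9
Mean of differences = 0.8500
Numerator Σ(Δx_t−Δx̄)(Δx_{t+1}−Δx̄) = -29.9675
Denominator Σ(Δx_t−Δx̄)² = 75.9950
r_1(Δx) = -29.9675 / 75.9950 = -0.394

-0.394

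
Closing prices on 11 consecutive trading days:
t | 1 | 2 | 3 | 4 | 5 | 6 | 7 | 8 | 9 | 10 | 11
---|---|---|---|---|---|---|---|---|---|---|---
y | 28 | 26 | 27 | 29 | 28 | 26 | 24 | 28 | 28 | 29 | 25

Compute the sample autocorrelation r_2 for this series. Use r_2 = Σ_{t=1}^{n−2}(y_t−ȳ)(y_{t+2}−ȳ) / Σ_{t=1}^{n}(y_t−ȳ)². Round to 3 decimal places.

Mean ȳ = (28 + 26 + 27 + 29 + 28 + 26 + 24 + 28 + 28 + 29 + 25)/11 = 27.0909
Numerator Σ_{t=1}^{9}(y_t−ȳ)(y_{t+2}−ȳ) = -11.1074
Denominator Σ(y_t−ȳ)² = 26.9091
r_2 = -11.1074 / 26.9091 = -0.413

-0.413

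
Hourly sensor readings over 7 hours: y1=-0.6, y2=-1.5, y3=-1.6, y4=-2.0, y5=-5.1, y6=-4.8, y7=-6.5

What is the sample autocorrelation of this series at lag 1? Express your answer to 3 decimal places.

0.490

Mean ȳ = (-0.6 − 1.5 − 1.6 − 2.0 − 5.1 − 4.8 − 6.5)/7 = -3.1571
Deviations from mean: 2.5571, 1.6571, 1.5571, 1.1571, -1.9429, -1.6429, -3.3429
Numerator Σ_{t=1}^{6}(y_t−ȳ)(y_{t+1}−ȳ) = 15.0553
Denominator Σ(y_t−ȳ)² = 30.6971
r_1 = 15.0553 / 30.6971 = 0.490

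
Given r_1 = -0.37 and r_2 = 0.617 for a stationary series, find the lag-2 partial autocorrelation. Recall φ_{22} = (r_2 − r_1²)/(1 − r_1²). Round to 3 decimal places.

φ_{22} = (r_2 − r_1²) / (1 − r_1²)
r_1² = (-0.37)² = 0.1369
Numerator = 0.617 − 0.1369 = 0.4801; denominator = 1 − 0.1369 = 0.8631
φ_{22} = 0.4801 / 0.8631 = 0.556

0.556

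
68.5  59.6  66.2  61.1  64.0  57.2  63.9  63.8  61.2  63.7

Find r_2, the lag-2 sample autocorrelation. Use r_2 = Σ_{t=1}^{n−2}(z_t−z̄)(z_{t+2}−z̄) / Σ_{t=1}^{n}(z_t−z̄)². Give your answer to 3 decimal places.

0.349

Mean z̄ = (68.5 + 59.6 + 66.2 + 61.1 + 64.0 + 57.2 + 63.9 + 63.8 + 61.2 + 63.7)/10 = 62.9200
Numerator Σ_{t=1}^{8}(z_t−z̄)(z_{t+2}−z̄) = 33.3232
Denominator Σ(z_t−z̄)² = 95.4160
r_2 = 33.3232 / 95.4160 = 0.349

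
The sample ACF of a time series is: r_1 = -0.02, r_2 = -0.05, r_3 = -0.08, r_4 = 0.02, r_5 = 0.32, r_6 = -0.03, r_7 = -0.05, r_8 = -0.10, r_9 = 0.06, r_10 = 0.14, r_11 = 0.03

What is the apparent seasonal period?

5

The largest autocorrelation is r_5 = 0.32; the remaining lags stay at or below 0.14.
The dominant spike at lag 5 indicates a seasonal period of 5.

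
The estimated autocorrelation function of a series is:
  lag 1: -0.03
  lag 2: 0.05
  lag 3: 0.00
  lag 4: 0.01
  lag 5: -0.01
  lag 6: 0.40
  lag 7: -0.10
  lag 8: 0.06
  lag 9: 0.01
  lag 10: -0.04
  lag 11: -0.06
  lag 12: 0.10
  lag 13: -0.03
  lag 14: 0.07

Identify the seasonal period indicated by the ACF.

The largest autocorrelation is r_6 = 0.40; the remaining lags stay at or below 0.10.
The dominant spike at lag 6 indicates a seasonal period of 6.

6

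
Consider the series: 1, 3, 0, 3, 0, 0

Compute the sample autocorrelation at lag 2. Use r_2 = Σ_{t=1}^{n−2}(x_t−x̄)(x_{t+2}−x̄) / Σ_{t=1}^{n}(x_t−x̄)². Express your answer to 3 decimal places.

Mean x̄ = (1 + 3 + 0 + 3 + 0 + 0)/6 = 1.1667
Deviations from mean: -0.1667, 1.8333, -1.1667, 1.8333, -1.1667, -1.1667
Σ(x_t−x̄)(x_{t+2}−x̄) = (0.1944) + (3.3611) + (1.3611) + (-2.1389) = 2.7778
Denominator Σ(x_t−x̄)² = 10.8333
r_2 = 2.7778 / 10.8333 = 0.256

0.256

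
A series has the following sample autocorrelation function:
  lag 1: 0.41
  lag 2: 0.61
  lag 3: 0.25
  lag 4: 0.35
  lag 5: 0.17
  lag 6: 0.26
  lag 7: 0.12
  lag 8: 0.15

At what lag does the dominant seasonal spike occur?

The largest autocorrelation is r_2 = 0.61; the remaining lags stay at or below 0.41.
The dominant spike at lag 2 indicates a seasonal period of 2.

2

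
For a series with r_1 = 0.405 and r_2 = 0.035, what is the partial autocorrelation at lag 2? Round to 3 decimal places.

φ_{22} = (r_2 − r_1²) / (1 − r_1²)
r_1² = (0.405)² = 0.164025
Numerator = 0.035 − 0.1640 = -0.1290; denominator = 1 − 0.1640 = 0.8360
φ_{22} = -0.1290 / 0.8360 = -0.154

-0.154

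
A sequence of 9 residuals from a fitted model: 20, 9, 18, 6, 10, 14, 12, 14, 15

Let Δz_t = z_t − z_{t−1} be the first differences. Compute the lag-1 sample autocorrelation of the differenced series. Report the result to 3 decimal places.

-0.642

First differences Δz: -11, 9, -12, 4, 4, -2, 2, 1
Mean of differences = -0.6250
Numerator Σ(Δz_t−Δz̄)(Δz_{t+1}−Δz̄) = -246.2656
Denominator Σ(Δz_t−Δz̄)² = 383.8750
r_1(Δz) = -246.2656 / 383.8750 = -0.642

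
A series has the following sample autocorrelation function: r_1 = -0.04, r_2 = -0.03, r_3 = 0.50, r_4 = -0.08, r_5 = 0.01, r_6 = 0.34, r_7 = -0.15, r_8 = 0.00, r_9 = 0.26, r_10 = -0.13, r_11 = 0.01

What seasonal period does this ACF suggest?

The largest autocorrelation is r_3 = 0.50, with weaker echoes at lags 6 (0.34) and 9 (0.26); the remaining lags stay at or below 0.01.
The dominant spike at lag 3 indicates a seasonal period of 3.

3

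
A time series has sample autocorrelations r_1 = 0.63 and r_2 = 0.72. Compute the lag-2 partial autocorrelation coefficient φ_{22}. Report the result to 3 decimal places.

φ_{22} = (r_2 − r_1²) / (1 − r_1²)
r_1² = (0.63)² = 0.3969
Numerator = 0.72 − 0.3969 = 0.3231; denominator = 1 − 0.3969 = 0.6031
φ_{22} = 0.3231 / 0.6031 = 0.536

0.536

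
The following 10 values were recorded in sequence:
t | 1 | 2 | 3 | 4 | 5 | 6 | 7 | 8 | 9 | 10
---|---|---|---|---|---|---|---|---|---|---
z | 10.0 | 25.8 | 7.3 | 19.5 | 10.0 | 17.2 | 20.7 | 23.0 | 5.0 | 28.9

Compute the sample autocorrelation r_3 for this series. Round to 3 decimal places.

Mean z̄ = (10.0 + 25.8 + 7.3 + 19.5 + 10.0 + 17.2 + 20.7 + 23.0 + 5.0 + 28.9)/10 = 16.7400
Σ(z_t−z̄)(z_{t+3}−z̄) = (-18.6024) + (-61.0644) + (-4.3424) + (10.9296) + (-42.1924) + (-5.4004) + (48.1536) = -72.5188
Denominator Σ(z_t−z̄)² = 610.4440
r_3 = -72.5188 / 610.4440 = -0.119

-0.119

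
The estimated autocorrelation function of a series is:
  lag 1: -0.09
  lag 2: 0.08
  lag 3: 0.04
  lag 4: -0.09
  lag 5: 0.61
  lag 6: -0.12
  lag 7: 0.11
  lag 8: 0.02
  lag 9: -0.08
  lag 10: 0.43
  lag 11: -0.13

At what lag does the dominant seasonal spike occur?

The largest autocorrelation is r_5 = 0.61, with a weaker echo at lag 10 (0.43); the remaining lags stay at or below 0.11.
The dominant spike at lag 5 indicates a seasonal period of 5.

5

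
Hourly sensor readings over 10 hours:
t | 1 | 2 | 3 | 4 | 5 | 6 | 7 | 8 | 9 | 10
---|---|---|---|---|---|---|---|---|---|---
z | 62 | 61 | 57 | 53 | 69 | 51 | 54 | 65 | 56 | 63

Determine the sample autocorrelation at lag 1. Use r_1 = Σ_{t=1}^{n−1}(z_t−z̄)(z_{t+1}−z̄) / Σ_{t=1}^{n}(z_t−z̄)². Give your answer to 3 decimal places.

-0.480

Mean z̄ = (62 + 61 + 57 + 53 + 69 + 51 + 54 + 65 + 56 + 63)/10 = 59.1000
Numerator Σ_{t=1}^{9}(z_t−z̄)(z_{t+1}−z̄) = -145.4100
Denominator Σ(z_t−z̄)² = 302.9000
r_1 = -145.4100 / 302.9000 = -0.480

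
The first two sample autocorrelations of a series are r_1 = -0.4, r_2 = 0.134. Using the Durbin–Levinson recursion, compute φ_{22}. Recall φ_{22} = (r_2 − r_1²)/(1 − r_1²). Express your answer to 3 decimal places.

-0.031

φ_{22} = (r_2 − r_1²) / (1 − r_1²)
r_1² = (-0.4)² = 0.16
Numerator = 0.134 − 0.1600 = -0.0260; denominator = 1 − 0.1600 = 0.8400
φ_{22} = -0.0260 / 0.8400 = -0.031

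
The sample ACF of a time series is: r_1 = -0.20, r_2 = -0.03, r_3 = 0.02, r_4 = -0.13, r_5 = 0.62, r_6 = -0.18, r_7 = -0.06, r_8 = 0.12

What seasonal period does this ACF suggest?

5

The largest autocorrelation is r_5 = 0.62; the remaining lags stay at or below 0.12.
The dominant spike at lag 5 indicates a seasonal period of 5.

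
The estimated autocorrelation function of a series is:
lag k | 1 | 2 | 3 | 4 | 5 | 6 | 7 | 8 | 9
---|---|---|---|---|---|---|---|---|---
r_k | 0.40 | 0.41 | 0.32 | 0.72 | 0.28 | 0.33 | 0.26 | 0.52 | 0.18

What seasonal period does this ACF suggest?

4

The largest autocorrelation is r_4 = 0.72, with a weaker echo at lag 8 (0.52); the remaining lags stay at or below 0.41.
The dominant spike at lag 4 indicates a seasonal period of 4.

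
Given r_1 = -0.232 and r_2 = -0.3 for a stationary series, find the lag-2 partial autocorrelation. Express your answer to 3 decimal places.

φ_{22} = (r_2 − r_1²) / (1 − r_1²)
r_1² = (-0.232)² = 0.053824
Numerator = -0.3 − 0.0538 = -0.3538; denominator = 1 − 0.0538 = 0.9462
φ_{22} = -0.3538 / 0.9462 = -0.374

-0.374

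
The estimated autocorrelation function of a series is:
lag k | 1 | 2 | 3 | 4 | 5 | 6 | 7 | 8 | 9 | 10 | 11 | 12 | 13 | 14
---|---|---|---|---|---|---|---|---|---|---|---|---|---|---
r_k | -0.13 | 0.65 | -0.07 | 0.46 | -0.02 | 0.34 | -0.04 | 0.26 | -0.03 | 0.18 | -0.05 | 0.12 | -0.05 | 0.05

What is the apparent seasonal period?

2

The largest autocorrelation is r_2 = 0.65, with weaker echoes at lags 4 (0.46), 6 (0.34), 8 (0.26) and 10 (0.18); the remaining lags stay at or below 0.12.
The dominant spike at lag 2 indicates a seasonal period of 2.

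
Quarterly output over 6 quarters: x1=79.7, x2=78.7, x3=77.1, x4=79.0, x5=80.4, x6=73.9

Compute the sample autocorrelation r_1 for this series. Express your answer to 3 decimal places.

-0.297

Mean x̄ = (79.7 + 78.7 + 77.1 + 79.0 + 80.4 + 73.9)/6 = 78.1333
Deviations from mean: 1.5667, 0.5667, -1.0333, 0.8667, 2.2667, -4.2333
Σ(x_t−x̄)(x_{t+1}−x̄) = (0.8878) + (-0.5856) + (-0.8956) + (1.9644) + (-9.5956) = -8.2244
Denominator Σ(x_t−x̄)² = 27.6533
r_1 = -8.2244 / 27.6533 = -0.297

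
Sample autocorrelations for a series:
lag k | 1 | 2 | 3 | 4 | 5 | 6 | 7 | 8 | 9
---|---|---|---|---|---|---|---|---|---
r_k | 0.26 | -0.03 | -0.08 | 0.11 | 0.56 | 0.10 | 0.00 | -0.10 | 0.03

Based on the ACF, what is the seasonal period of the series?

5

The largest autocorrelation is r_5 = 0.56; the remaining lags stay at or below 0.26.
The dominant spike at lag 5 indicates a seasonal period of 5.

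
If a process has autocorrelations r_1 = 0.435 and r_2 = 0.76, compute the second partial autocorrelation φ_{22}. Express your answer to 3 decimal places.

0.704

φ_{22} = (r_2 − r_1²) / (1 − r_1²)
r_1² = (0.435)² = 0.189225
Numerator = 0.76 − 0.1892 = 0.5708; denominator = 1 − 0.1892 = 0.8108
φ_{22} = 0.5708 / 0.8108 = 0.704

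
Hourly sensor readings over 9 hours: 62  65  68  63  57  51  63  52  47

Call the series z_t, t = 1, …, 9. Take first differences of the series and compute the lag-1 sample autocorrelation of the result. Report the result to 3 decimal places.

-0.310

First differences Δz: 3, 3, -5, -6, -6, 12, -11, -5
Mean of differences = -1.8750
Numerator Σ(Δz_t−Δz̄)(Δz_{t+1}−Δz̄) = -116.8906
Denominator Σ(Δz_t−Δz̄)² = 376.8750
r_1(Δz) = -116.8906 / 376.8750 = -0.310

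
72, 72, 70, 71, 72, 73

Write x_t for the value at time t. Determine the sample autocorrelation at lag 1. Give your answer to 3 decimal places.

Mean x̄ = (72 + 72 + 70 + 71 + 72 + 73)/6 = 71.6667
Numerator Σ_{t=1}^{5}(x_t−x̄)(x_{t+1}−x̄) = 0.8889
Denominator Σ(x_t−x̄)² = 5.3333
r_1 = 0.8889 / 5.3333 = 0.167

0.167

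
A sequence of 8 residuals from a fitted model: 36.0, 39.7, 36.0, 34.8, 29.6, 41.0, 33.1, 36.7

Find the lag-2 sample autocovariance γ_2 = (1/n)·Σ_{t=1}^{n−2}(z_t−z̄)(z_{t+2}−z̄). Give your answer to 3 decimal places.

Mean z̄ = (36.0 + 39.7 + 36.0 + 34.8 + 29.6 + 41.0 + 33.1 + 36.7)/8 = 35.8625
Σ_{t=1}^{6}(z_t−z̄)(z_{t+2}−z̄) = 11.2247
γ_2 = 11.2247 / 8 = 1.403

1.403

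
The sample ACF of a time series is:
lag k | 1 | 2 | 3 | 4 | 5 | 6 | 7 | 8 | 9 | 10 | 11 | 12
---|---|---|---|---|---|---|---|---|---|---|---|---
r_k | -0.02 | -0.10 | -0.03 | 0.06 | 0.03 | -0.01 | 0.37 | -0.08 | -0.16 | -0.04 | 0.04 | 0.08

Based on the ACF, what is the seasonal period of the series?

The largest autocorrelation is r_7 = 0.37; the remaining lags stay at or below 0.08.
The dominant spike at lag 7 indicates a seasonal period of 7.

7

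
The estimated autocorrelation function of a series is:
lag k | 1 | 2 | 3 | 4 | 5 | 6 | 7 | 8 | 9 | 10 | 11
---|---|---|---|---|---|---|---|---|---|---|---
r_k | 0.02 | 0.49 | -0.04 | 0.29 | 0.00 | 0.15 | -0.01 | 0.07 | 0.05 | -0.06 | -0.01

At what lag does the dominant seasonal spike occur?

2

The largest autocorrelation is r_2 = 0.49, with weaker echoes at lags 4 (0.29) and 6 (0.15); the remaining lags stay at or below 0.07.
The dominant spike at lag 2 indicates a seasonal period of 2.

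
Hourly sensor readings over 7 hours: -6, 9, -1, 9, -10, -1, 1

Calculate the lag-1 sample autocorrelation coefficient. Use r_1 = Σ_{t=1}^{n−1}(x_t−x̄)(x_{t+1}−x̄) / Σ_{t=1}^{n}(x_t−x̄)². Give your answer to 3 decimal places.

-0.511

Mean x̄ = (-6 + 9 − 1 + 9 − 10 − 1 + 1)/7 = 0.1429
Deviations from mean: -6.1429, 8.8571, -1.1429, 8.8571, -10.1429, -1.1429, 0.8571
Numerator Σ_{t=1}^{6}(x_t−x̄)(x_{t+1}−x̄) = -153.8776
Denominator Σ(x_t−x̄)² = 300.8571
r_1 = -153.8776 / 300.8571 = -0.511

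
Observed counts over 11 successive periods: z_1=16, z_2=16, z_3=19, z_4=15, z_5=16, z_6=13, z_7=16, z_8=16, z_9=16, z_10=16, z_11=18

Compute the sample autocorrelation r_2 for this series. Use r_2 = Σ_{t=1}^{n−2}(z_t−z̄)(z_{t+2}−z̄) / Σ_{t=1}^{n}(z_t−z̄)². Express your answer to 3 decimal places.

0.134

Mean z̄ = (16 + 16 + 19 + 15 + 16 + 13 + 16 + 16 + 16 + 16 + 18)/11 = 16.0909
Numerator Σ_{t=1}^{9}(z_t−z̄)(z_{t+2}−z̄) = 3.0744
Denominator Σ(z_t−z̄)² = 22.9091
r_2 = 3.0744 / 22.9091 = 0.134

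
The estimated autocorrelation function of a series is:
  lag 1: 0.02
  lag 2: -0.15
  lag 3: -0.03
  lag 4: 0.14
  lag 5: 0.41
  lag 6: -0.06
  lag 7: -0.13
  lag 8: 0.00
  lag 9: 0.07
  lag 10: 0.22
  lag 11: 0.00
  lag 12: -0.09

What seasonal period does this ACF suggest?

5

The largest autocorrelation is r_5 = 0.41, with a weaker echo at lag 10 (0.22); the remaining lags stay at or below 0.14.
The dominant spike at lag 5 indicates a seasonal period of 5.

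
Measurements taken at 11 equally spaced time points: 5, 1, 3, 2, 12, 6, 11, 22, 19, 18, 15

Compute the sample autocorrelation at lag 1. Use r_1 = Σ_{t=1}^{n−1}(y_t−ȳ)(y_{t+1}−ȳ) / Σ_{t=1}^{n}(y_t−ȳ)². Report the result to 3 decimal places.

Mean ȳ = (5 + 1 + 3 + 2 + 12 + 6 + 11 + 22 + 19 + 18 + 15)/11 = 10.3636
Numerator Σ_{t=1}^{10}(y_t−ȳ)(y_{t+1}−ȳ) = 366.4132
Denominator Σ(y_t−ȳ)² = 552.5455
r_1 = 366.4132 / 552.5455 = 0.663

0.663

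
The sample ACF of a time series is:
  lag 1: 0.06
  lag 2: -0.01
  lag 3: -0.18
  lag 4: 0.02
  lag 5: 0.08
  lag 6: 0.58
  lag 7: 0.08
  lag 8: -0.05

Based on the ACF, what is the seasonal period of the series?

The largest autocorrelation is r_6 = 0.58; the remaining lags stay at or below 0.08.
The dominant spike at lag 6 indicates a seasonal period of 6.

6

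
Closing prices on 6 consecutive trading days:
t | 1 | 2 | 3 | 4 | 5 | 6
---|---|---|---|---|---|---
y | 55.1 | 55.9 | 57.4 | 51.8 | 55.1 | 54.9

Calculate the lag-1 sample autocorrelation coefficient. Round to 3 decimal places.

Mean ȳ = (55.1 + 55.9 + 57.4 + 51.8 + 55.1 + 54.9)/6 = 55.0333
Deviations from mean: 0.0667, 0.8667, 2.3667, -3.2333, 0.0667, -0.1333
Numerator Σ_{t=1}^{5}(y_t−ȳ)(y_{t+1}−ȳ) = -5.7678
Denominator Σ(y_t−ȳ)² = 16.8333
r_1 = -5.7678 / 16.8333 = -0.343

-0.343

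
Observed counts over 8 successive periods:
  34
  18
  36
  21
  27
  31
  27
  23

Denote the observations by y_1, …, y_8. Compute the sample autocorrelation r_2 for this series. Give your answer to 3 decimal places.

0.273

Mean ȳ = (34 + 18 + 36 + 21 + 27 + 31 + 27 + 23)/8 = 27.1250
Numerator Σ_{t=1}^{6}(y_t−ȳ)(y_{t+2}−ȳ) = 76.0938
Denominator Σ(y_t−ȳ)² = 278.8750
r_2 = 76.0938 / 278.8750 = 0.273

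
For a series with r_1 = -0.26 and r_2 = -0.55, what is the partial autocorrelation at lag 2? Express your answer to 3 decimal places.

φ_{22} = (r_2 − r_1²) / (1 − r_1²)
r_1² = (-0.26)² = 0.0676
Numerator = -0.55 − 0.0676 = -0.6176; denominator = 1 − 0.0676 = 0.9324
φ_{22} = -0.6176 / 0.9324 = -0.662

-0.662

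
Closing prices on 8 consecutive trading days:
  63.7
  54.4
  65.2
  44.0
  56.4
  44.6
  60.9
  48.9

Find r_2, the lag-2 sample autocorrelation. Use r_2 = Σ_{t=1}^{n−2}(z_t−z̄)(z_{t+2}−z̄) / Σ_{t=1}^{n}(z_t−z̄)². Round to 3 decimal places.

Mean z̄ = (63.7 + 54.4 + 65.2 + 44.0 + 56.4 + 44.6 + 60.9 + 48.9)/8 = 54.7625
Deviations from mean: 8.9375, -0.3625, 10.4375, -10.7625, 1.6375, -10.1625, 6.1375, -5.8625
Σ(z_t−z̄)(z_{t+2}−z̄) = (93.2852) + (3.9014) + (17.0914) + (109.3739) + (10.0502) + (59.5777) = 293.2797
Denominator Σ(z_t−z̄)² = 482.7788
r_2 = 293.2797 / 482.7788 = 0.607

0.607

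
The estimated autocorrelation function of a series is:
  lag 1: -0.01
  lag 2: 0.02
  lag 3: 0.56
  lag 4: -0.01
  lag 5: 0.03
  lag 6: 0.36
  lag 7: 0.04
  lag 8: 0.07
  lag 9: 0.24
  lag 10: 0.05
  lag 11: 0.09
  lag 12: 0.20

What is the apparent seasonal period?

3

The largest autocorrelation is r_3 = 0.56, with weaker echoes at lags 6 (0.36), 9 (0.24) and 12 (0.20); the remaining lags stay at or below 0.09.
The dominant spike at lag 3 indicates a seasonal period of 3.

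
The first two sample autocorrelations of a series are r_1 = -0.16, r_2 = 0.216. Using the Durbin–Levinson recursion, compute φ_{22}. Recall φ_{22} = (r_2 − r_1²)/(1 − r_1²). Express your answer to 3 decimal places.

0.195

φ_{22} = (r_2 − r_1²) / (1 − r_1²)
r_1² = (-0.16)² = 0.0256
Numerator = 0.216 − 0.0256 = 0.1904; denominator = 1 − 0.0256 = 0.9744
φ_{22} = 0.1904 / 0.9744 = 0.195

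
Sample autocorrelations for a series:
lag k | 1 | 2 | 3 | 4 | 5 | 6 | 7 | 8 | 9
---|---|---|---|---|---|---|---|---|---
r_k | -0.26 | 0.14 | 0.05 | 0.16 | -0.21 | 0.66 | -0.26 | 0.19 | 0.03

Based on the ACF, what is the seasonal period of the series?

The largest autocorrelation is r_6 = 0.66; the remaining lags stay at or below 0.19.
The dominant spike at lag 6 indicates a seasonal period of 6.

6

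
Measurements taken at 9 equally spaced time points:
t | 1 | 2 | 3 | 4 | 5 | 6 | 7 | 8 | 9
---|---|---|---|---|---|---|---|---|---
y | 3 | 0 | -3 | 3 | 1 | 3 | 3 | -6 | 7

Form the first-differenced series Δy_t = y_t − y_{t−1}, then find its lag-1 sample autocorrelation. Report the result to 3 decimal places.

First differences Δy: -3, -3, 6, -2, 2, 0, -9, 13
Mean of differences = 0.5000
Numerator Σ(Δy_t−Δȳ)(Δy_{t+1}−Δȳ) = -139.2500
Denominator Σ(Δy_t−Δȳ)² = 310.0000
r_1(Δy) = -139.2500 / 310.0000 = -0.449

-0.449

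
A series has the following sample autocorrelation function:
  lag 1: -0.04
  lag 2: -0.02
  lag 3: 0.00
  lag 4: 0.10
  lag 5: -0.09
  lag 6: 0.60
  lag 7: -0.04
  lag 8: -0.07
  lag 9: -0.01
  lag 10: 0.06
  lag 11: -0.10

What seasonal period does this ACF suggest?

The largest autocorrelation is r_6 = 0.60; the remaining lags stay at or below 0.10.
The dominant spike at lag 6 indicates a seasonal period of 6.

6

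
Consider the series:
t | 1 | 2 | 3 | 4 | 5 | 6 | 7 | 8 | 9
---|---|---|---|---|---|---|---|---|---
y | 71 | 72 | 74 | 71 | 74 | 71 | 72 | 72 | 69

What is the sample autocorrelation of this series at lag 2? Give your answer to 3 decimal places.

Mean ȳ = (71 + 72 + 74 + 71 + 74 + 71 + 72 + 72 + 69)/9 = 71.7778
Numerator Σ_{t=1}^{7}(y_t−ȳ)(y_{t+2}−ȳ) = 3.3457
Denominator Σ(y_t−ȳ)² = 19.5556
r_2 = 3.3457 / 19.5556 = 0.171

0.171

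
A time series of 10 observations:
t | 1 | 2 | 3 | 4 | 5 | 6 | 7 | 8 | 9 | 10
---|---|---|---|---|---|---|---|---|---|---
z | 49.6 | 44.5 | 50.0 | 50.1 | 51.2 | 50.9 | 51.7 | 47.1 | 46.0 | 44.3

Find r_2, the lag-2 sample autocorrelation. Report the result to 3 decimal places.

0.083

Mean z̄ = (49.6 + 44.5 + 50.0 + 50.1 + 51.2 + 50.9 + 51.7 + 47.1 + 46.0 + 44.3)/10 = 48.5400
Numerator Σ_{t=1}^{8}(z_t−z̄)(z_{t+2}−z̄) = 5.8968
Denominator Σ(z_t−z̄)² = 71.1440
r_2 = 5.8968 / 71.1440 = 0.083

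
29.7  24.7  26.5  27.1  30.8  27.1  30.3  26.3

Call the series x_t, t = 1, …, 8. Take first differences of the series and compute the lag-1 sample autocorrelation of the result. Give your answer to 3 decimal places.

First differences Δx: -5.0, 1.8, 0.6, 3.7, -3.7, 3.2, -4.0
Mean of differences = -0.4857
Numerator Σ(Δx_t−Δx̄)(Δx_{t+1}−Δx̄) = -41.5459
Denominator Σ(Δx_t−Δx̄)² = 80.5686
r_1(Δx) = -41.5459 / 80.5686 = -0.516

-0.516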